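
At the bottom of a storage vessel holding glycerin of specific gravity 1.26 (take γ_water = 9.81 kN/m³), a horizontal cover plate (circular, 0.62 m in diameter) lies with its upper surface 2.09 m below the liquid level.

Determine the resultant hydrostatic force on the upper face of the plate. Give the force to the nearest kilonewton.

γ = 1.26 × 9.81 = 12.3606 kN/m³.
The plate is horizontal, so pressure is uniform at p = γ·h = 12.3606 × 2.09 = 25.8337 kN/m².
A = π(0.31)² = 0.301907 m².
F = p·A = 25.8337 × 0.301907 = 7.79937 kN.

F ≈ 8 kN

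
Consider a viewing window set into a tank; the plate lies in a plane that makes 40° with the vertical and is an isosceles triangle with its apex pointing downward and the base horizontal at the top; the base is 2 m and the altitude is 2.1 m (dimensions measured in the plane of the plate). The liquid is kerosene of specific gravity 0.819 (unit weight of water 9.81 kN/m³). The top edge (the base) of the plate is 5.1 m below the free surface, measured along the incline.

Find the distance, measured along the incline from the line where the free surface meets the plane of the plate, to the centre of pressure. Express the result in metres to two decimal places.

y_p = 5.84 m

γ = 0.819 × 9.81 = 8.03439 kN/m³.
The plate makes 40° with the vertical, i.e. θ = 90° − 40° = 50° to the horizontal. Measuring y along the incline from the free-surface line, vertical depth h = y·sinθ with sinθ = 0.766044.
With the apex down, the centroid sits h/3 = 2.1/3 = 0.7 m below the base (the top edge), so y_c = 5.1 + 0.7 = 5.8 m and h_c = 5.8 × 0.766044 = 4.44306 m.
A = ½ × 2 × 2.1 = 2.1 m².
Resultant F = γ·h_c·A = 8.03439 × 4.44306 × 2.1 = 74.9643 kN.
I_c = b·h³/36 = 2 × 2.1³/36 = 0.5145 m⁴.
Centre of pressure: y_p = y_c + I_c/(y_c·A) = 5.8 + 0.5145/(5.8 × 2.1) = 5.8 + 0.0422414 = 5.84224 m along the plane.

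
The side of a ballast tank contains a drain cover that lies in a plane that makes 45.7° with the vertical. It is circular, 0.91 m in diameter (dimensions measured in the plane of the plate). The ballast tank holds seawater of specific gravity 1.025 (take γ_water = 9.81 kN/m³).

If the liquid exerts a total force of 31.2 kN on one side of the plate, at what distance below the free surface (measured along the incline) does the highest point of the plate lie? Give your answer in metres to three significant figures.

y_top ≈ 6.38 m

γ = 1.025 × 9.81 = 10.05525 kN/m³.
A = π(0.455)² = 0.650388 m².
From F = γ·h_c·A, the centroid depth is h_c = 31.2/(10.05525 × 0.650388) = 4.77078 m.
The plate makes 45.7° with the vertical, i.e. θ = 90° − 45.7° = 44.3° to the horizontal. Measuring y along the incline from the free-surface line, vertical depth h = y·sinθ with sinθ = 0.698415.
Along the incline, y_c = h_c/sinθ = 4.77078/0.698415 = 6.83087 m.
The centroid is at the centre, 0.455 m below the top of the plate, so the highest point sits at y_top = 6.83087 − 0.455 = 6.37587 m along the incline.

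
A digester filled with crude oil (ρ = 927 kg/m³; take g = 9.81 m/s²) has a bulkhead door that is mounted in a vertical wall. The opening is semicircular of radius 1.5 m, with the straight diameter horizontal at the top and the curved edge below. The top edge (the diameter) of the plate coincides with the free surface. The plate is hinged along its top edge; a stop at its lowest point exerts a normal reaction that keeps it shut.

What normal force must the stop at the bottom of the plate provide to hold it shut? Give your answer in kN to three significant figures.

P ≈ 12.1 kN

γ = ρg = 927 × 9.81 / 1000 = 9.09387 kN/m³.
The centroid of a semicircle lies 4r/(3π) = 0.63662 m from the diameter, here below the top edge, so the centroid depth is h_c = 0.63662 m.
A = πr²/2 = π × 1.5²/2 = 3.53429 m².
Resultant F = γ·h_c·A = 9.09387 × 0.63662 × 3.53429 = 20.4612 kN.
I_c = (π/8 − 8/(9π))·r⁴ = 0.109757 × 1.5⁴ = 0.555645 m⁴.
Centre of pressure: y_p = y_c + I_c/(y_c·A) = 0.63662 + 0.555645/(0.63662 × 3.53429) = 0.63662 + 0.246953 = 0.883573 m along the plane.
The resultant acts 0.63662 + 0.246953 = 0.883573 m (along the plate) below the hinge at the top edge, so the moment about the hinge is M = F × 0.883573 = 20.4612 × 0.883573 = 18.079 kN·m.
A normal force at the bottom, 1.5 m from the hinge, must supply this moment: P = 18.079/1.5 = 12.0527 kN.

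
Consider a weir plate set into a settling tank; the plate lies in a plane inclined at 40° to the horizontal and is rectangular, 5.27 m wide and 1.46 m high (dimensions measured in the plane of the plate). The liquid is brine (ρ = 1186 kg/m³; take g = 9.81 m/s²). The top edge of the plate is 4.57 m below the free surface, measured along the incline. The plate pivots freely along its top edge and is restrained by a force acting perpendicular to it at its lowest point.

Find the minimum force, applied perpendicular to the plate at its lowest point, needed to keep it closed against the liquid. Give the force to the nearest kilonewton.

γ = ρg = 1186 × 9.81 / 1000 = 11.63466 kN/m³.
Let θ = 40° be the plate's angle to the horizontal; measure y along the incline from where the plane meets the free surface. Vertical depth h = y·sinθ with sinθ = 0.642788.
The centroid lies 1.46/2 = 0.73 m below the top edge, so y_c = 4.57 + 0.73 = 5.3 m and h_c = 5.3 × 0.642788 = 3.40678 m.
A = 5.27 × 1.46 = 7.6942 m².
Resultant F = γ·h_c·A = 11.63466 × 3.40678 × 7.6942 = 304.973 kN.
I_c = b·h³/12 = 5.27 × 1.46³/12 = 1.36675 m⁴.
Centre of pressure: y_p = y_c + I_c/(y_c·A) = 5.3 + 1.36675/(5.3 × 7.6942) = 5.3 + 0.0335158 = 5.33352 m along the plane.
The resultant acts 0.73 + 0.0335158 = 0.763516 m (along the plate) below the hinge at the top edge, so the moment about the hinge is M = F × 0.763516 = 304.973 × 0.763516 = 232.852 kN·m.
A normal force at the bottom, 1.46 m from the hinge, must supply this moment: P = 232.852/1.46 = 159.488 kN.

P ≈ 159 kN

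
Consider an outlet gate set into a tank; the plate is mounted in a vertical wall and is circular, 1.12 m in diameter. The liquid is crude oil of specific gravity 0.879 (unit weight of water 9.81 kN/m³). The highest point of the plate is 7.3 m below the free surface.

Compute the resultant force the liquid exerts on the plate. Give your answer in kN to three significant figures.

F ≈ 66.8 kN

γ = 0.879 × 9.81 = 8.62299 kN/m³.
The centroid is at the centre, 0.56 m below the top of the plate, so the centroid depth is h_c = 7.3 + 0.56 = 7.86 m.
A = π(0.56)² = 0.985203 m².
Resultant F = γ·h_c·A = 8.62299 × 7.86 × 0.985203 = 66.7738 kN.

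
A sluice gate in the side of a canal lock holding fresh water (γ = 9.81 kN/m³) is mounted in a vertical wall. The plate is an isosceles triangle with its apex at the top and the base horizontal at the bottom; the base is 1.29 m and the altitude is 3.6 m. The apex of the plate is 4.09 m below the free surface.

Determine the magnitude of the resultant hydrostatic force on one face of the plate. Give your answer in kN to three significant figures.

F ≈ 148 kN

γ = 9.81 kN/m³.
With the apex up, the centroid sits 2h/3 = 2 × 3.6/3 = 2.4 m below the apex, so the centroid depth is h_c = 4.09 + 2.4 = 6.49 m.
A = ½ × 1.29 × 3.6 = 2.322 m².
Resultant F = γ·h_c·A = 9.81 × 6.49 × 2.322 = 147.835 kN.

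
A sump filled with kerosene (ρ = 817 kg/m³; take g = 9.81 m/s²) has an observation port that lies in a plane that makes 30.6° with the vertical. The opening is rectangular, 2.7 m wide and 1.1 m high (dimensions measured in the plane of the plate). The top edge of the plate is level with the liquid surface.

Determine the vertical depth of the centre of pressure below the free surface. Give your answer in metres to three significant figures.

h_p = 0.631 m

γ = ρg = 817 × 9.81 / 1000 = 8.01477 kN/m³.
The plate makes 30.6° with the vertical, i.e. θ = 90° − 30.6° = 59.4° to the horizontal. Measuring y along the incline from the free-surface line, vertical depth h = y·sinθ with sinθ = 0.860742.
The centroid lies 1.1/2 = 0.55 m below the top edge, so y_c = 0.55 m and h_c = 0.55 × 0.860742 = 0.473408 m.
A = 2.7 × 1.1 = 2.97 m².
Resultant F = γ·h_c·A = 8.01477 × 0.473408 × 2.97 = 11.2689 kN.
I_c = b·h³/12 = 2.7 × 1.1³/12 = 0.299475 m⁴.
Centre of pressure: y_p = y_c + I_c/(y_c·A) = 0.55 + 0.299475/(0.55 × 2.97) = 0.55 + 0.183333 = 0.733333 m along the plane.
Vertically, h_p = y_p·sinθ = 0.733333 × 0.860742 = 0.631211 m.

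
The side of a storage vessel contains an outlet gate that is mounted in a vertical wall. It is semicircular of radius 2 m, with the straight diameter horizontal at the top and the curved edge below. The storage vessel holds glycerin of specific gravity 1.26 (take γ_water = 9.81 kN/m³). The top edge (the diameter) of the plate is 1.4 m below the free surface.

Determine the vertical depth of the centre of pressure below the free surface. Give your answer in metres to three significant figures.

γ = 1.26 × 9.81 = 12.3606 kN/m³.
The centroid of a semicircle lies 4r/(3π) = 0.848826 m from the diameter, here below the top edge, so the centroid depth is h_c = 1.4 + 0.848826 = 2.24883 m.
A = πr²/2 = π × 2²/2 = 6.28319 m².
Resultant F = γ·h_c·A = 12.3606 × 2.24883 × 6.28319 = 174.653 kN.
I_c = (π/8 − 8/(9π))·r⁴ = 0.109757 × 2⁴ = 1.75611 m⁴.
Centre of pressure: y_p = y_c + I_c/(y_c·A) = 2.24883 + 1.75611/(2.24883 × 6.28319) = 2.24883 + 0.124284 = 2.37311 m along the plane.

h_p = 2.37 m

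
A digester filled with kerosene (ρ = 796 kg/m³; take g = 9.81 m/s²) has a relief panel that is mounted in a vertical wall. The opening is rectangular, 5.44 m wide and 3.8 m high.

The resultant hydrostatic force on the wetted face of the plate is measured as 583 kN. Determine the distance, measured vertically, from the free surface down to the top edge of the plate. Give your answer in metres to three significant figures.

γ = ρg = 796 × 9.81 / 1000 = 7.80876 kN/m³.
A = 5.44 × 3.8 = 20.672 m².
From F = γ·h_c·A, the centroid depth is h_c = 583/(7.80876 × 20.672) = 3.61164 m.
The centroid lies 3.8/2 = 1.9 m below the top edge, so the top edge sits at h_top = 3.61164 − 1.9 = 1.71164 m below the surface.

d_top ≈ 1.71 m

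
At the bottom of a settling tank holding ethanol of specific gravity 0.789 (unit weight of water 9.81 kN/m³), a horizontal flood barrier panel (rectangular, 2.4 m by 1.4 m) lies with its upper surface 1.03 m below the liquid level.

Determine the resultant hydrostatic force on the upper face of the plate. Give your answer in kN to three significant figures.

F ≈ 26.8 kN

γ = 0.789 × 9.81 = 7.74009 kN/m³.
The plate is horizontal, so pressure is uniform at p = γ·h = 7.74009 × 1.03 = 7.97229 kN/m².
A = 2.4 × 1.4 = 3.36 m².
F = p·A = 7.97229 × 3.36 = 26.7869 kN.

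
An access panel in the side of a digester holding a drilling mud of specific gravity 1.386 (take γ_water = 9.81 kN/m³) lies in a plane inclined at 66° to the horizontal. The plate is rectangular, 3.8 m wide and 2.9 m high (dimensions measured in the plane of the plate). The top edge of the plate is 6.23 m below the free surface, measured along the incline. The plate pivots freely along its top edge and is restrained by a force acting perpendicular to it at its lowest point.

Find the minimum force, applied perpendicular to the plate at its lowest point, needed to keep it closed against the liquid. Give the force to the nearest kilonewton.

P ≈ 559 kN

γ = 1.386 × 9.81 = 13.59666 kN/m³.
Let θ = 66° be the plate's angle to the horizontal; measure y along the incline from where the plane meets the free surface. Vertical depth h = y·sinθ with sinθ = 0.913545.
The centroid lies 2.9/2 = 1.45 m below the top edge, so y_c = 6.23 + 1.45 = 7.68 m and h_c = 7.68 × 0.913545 = 7.01603 m.
A = 3.8 × 2.9 = 11.02 m².
Resultant F = γ·h_c·A = 13.59666 × 7.01603 × 11.02 = 1051.25 kN.
I_c = b·h³/12 = 3.8 × 2.9³/12 = 7.72318 m⁴.
Centre of pressure: y_p = y_c + I_c/(y_c·A) = 7.68 + 7.72318/(7.68 × 11.02) = 7.68 + 0.0912543 = 7.77125 m along the plane.
The resultant acts 1.45 + 0.0912543 = 1.54125 m (along the plate) below the hinge at the top edge, so the moment about the hinge is M = F × 1.54125 = 1051.25 × 1.54125 = 1620.24 kN·m.
A normal force at the bottom, 2.9 m from the hinge, must supply this moment: P = 1620.24/2.9 = 558.703 kN.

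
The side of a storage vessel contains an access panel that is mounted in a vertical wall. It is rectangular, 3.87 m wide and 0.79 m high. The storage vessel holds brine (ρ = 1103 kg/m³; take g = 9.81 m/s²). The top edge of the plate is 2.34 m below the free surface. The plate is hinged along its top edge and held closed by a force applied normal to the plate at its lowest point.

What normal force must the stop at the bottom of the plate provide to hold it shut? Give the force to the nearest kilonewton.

γ = ρg = 1103 × 9.81 / 1000 = 10.82043 kN/m³.
The centroid lies 0.79/2 = 0.395 m below the top edge, so the centroid depth is h_c = 2.34 + 0.395 = 2.735 m.
A = 3.87 × 0.79 = 3.0573 m².
Resultant F = γ·h_c·A = 10.82043 × 2.735 × 3.0573 = 90.4774 kN.
I_c = b·h³/12 = 3.87 × 0.79³/12 = 0.159005 m⁴.
Centre of pressure: y_p = y_c + I_c/(y_c·A) = 2.735 + 0.159005/(2.735 × 3.0573) = 2.735 + 0.0190158 = 2.75402 m along the plane.
The resultant acts 0.395 + 0.0190158 = 0.414016 m (along the plate) below the hinge at the top edge, so the moment about the hinge is M = F × 0.414016 = 90.4774 × 0.414016 = 37.4591 kN·m.
A normal force at the bottom, 0.79 m from the hinge, must supply this moment: P = 37.4591/0.79 = 47.4166 kN.

P ≈ 47 kN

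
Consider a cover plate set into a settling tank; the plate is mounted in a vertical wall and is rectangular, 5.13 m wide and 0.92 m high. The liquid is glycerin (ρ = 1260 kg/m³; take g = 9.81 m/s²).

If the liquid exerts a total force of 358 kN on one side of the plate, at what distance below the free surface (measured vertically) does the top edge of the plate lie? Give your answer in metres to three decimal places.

d_top ≈ 5.677 m

γ = ρg = 1260 × 9.81 / 1000 = 12.3606 kN/m³.
A = 5.13 × 0.92 = 4.7196 m².
From F = γ·h_c·A, the centroid depth is h_c = 358/(12.3606 × 4.7196) = 6.13675 m.
The centroid lies 0.92/2 = 0.46 m below the top edge, so the top edge sits at h_top = 6.13675 − 0.46 = 5.67675 m below the surface.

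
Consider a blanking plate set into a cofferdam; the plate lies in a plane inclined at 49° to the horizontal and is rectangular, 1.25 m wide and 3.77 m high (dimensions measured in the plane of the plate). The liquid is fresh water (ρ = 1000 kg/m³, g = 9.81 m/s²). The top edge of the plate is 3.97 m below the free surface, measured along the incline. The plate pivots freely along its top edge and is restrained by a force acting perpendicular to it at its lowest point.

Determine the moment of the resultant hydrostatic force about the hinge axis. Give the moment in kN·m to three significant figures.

γ = ρg = 1000 × 9.81 = 9810 N/m³ = 9.81 kN/m³.
Let θ = 49° be the plate's angle to the horizontal; measure y along the incline from where the plane meets the free surface. Vertical depth h = y·sinθ with sinθ = 0.754710.
The centroid lies 3.77/2 = 1.885 m below the top edge, so y_c = 3.97 + 1.885 = 5.855 m and h_c = 5.855 × 0.754710 = 4.41883 m.
A = 1.25 × 3.77 = 4.7125 m².
Resultant F = γ·h_c·A = 9.81 × 4.41883 × 4.7125 = 204.281 kN.
I_c = b·h³/12 = 1.25 × 3.77³/12 = 5.58152 m⁴.
Centre of pressure: y_p = y_c + I_c/(y_c·A) = 5.855 + 5.58152/(5.855 × 4.7125) = 5.855 + 0.20229 = 6.05729 m along the plane.
The resultant acts 1.885 + 0.20229 = 2.08729 m (along the plate) below the hinge at the top edge, so the moment about the hinge is M = F × 2.08729 = 204.281 × 2.08729 = 426.394 kN·m.

M ≈ 426 kN·m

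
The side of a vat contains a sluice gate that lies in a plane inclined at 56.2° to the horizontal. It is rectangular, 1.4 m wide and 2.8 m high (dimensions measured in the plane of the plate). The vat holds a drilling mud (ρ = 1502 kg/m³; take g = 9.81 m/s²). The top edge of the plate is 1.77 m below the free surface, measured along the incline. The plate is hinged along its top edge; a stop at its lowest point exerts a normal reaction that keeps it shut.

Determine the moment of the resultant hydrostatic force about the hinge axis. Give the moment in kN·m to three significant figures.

M ≈ 244 kN·m

γ = ρg = 1502 × 9.81 / 1000 = 14.73462 kN/m³.
Let θ = 56.2° be the plate's angle to the horizontal; measure y along the incline from where the plane meets the free surface. Vertical depth h = y·sinθ with sinθ = 0.830984.
The centroid lies 2.8/2 = 1.4 m below the top edge, so y_c = 1.77 + 1.4 = 3.17 m and h_c = 3.17 × 0.830984 = 2.63422 m.
A = 1.4 × 2.8 = 3.92 m².
Resultant F = γ·h_c·A = 14.73462 × 2.63422 × 3.92 = 152.152 kN.
I_c = b·h³/12 = 1.4 × 2.8³/12 = 2.56107 m⁴.
Centre of pressure: y_p = y_c + I_c/(y_c·A) = 3.17 + 2.56107/(3.17 × 3.92) = 3.17 + 0.206099 = 3.3761 m along the plane.
The resultant acts 1.4 + 0.206099 = 1.6061 m (along the plate) below the hinge at the top edge, so the moment about the hinge is M = F × 1.6061 = 152.152 × 1.6061 = 244.371 kN·m.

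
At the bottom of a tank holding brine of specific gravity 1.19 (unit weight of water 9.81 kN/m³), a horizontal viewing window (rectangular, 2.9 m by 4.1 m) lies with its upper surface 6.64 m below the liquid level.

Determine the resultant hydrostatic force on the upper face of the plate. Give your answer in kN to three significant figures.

F ≈ 922 kN

γ = 1.19 × 9.81 = 11.6739 kN/m³.
The plate is horizontal, so pressure is uniform at p = γ·h = 11.6739 × 6.64 = 77.5147 kN/m².
A = 2.9 × 4.1 = 11.89 m².
F = p·A = 77.5147 × 11.89 = 921.65 kN.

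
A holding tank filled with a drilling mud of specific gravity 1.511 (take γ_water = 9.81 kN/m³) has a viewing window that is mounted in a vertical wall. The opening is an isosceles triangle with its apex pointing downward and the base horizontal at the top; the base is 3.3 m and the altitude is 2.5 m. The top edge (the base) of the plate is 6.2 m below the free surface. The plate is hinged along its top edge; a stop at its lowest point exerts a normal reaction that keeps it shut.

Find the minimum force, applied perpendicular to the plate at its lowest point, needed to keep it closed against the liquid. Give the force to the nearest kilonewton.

P ≈ 152 kN

γ = 1.511 × 9.81 = 14.82291 kN/m³.
With the apex down, the centroid sits h/3 = 2.5/3 = 0.833333 m below the base (the top edge), so the centroid depth is h_c = 6.2 + 0.833333 = 7.03333 m.
A = ½ × 3.3 × 2.5 = 4.125 m².
Resultant F = γ·h_c·A = 14.82291 × 7.03333 × 4.125 = 430.049 kN.
I_c = b·h³/36 = 3.3 × 2.5³/36 = 1.43229 m⁴.
Centre of pressure: y_p = y_c + I_c/(y_c·A) = 7.03333 + 1.43229/(7.03333 × 4.125) = 7.03333 + 0.0493681 = 7.0827 m along the plane.
The resultant acts 0.833333 + 0.0493681 = 0.882701 m (along the plate) below the hinge at the top edge, so the moment about the hinge is M = F × 0.882701 = 430.049 × 0.882701 = 379.605 kN·m.
A normal force at the bottom, 2.5 m from the hinge, must supply this moment: P = 379.605/2.5 = 151.842 kN.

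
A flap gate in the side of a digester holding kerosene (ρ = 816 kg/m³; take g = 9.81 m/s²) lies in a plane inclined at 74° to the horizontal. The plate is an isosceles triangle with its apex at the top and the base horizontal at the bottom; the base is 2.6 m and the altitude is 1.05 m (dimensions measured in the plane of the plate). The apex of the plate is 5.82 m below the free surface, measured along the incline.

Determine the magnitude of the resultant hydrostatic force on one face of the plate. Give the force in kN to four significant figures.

γ = ρg = 816 × 9.81 / 1000 = 8.00496 kN/m³.
Let θ = 74° be the plate's angle to the horizontal; measure y along the incline from where the plane meets the free surface. Vertical depth h = y·sinθ with sinθ = 0.961262.
With the apex up, the centroid sits 2h/3 = 2 × 1.05/3 = 0.7 m below the apex, so y_c = 5.82 + 0.7 = 6.52 m and h_c = 6.52 × 0.961262 = 6.26743 m.
A = ½ × 2.6 × 1.05 = 1.365 m².
Resultant F = γ·h_c·A = 8.00496 × 6.26743 × 1.365 = 68.4828 kN.

F ≈ 68.48 kN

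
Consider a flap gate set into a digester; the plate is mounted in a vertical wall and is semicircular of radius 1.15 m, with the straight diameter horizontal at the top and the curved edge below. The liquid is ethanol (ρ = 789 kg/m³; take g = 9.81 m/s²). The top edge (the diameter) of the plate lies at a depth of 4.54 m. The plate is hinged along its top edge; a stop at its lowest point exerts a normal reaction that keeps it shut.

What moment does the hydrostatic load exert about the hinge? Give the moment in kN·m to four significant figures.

γ = ρg = 789 × 9.81 / 1000 = 7.74009 kN/m³.
The centroid of a semicircle lies 4r/(3π) = 0.488075 m from the diameter, here below the top edge, so the centroid depth is h_c = 4.54 + 0.488075 = 5.02808 m.
A = πr²/2 = π × 1.15²/2 = 2.07738 m².
Resultant F = γ·h_c·A = 7.74009 × 5.02808 × 2.07738 = 80.847 kN.
I_c = (π/8 − 8/(9π))·r⁴ = 0.109757 × 1.15⁴ = 0.191966 m⁴.
Centre of pressure: y_p = y_c + I_c/(y_c·A) = 5.02808 + 0.191966/(5.02808 × 2.07738) = 5.02808 + 0.0183783 = 5.04646 m along the plane.
The resultant acts 0.488075 + 0.0183783 = 0.506453 m (along the plate) below the hinge at the top edge, so the moment about the hinge is M = F × 0.506453 = 80.847 × 0.506453 = 40.9452 kN·m.

M ≈ 40.95 kN·m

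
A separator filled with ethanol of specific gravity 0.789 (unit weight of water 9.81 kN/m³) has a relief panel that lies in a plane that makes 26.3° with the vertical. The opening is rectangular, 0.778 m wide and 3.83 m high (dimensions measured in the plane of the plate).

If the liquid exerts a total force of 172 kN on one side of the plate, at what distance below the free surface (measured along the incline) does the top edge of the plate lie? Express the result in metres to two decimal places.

γ = 0.789 × 9.81 = 7.74009 kN/m³.
A = 0.778 × 3.83 = 2.97974 m².
From F = γ·h_c·A, the centroid depth is h_c = 172/(7.74009 × 2.97974) = 7.45769 m.
The plate makes 26.3° with the vertical, i.e. θ = 90° − 26.3° = 63.7° to the horizontal. Measuring y along the incline from the free-surface line, vertical depth h = y·sinθ with sinθ = 0.896486.
Along the incline, y_c = h_c/sinθ = 7.45769/0.896486 = 8.3188 m.
The centroid lies 3.83/2 = 1.915 m below the top edge, so the top edge sits at y_top = 8.3188 − 1.915 = 6.4038 m along the incline.

y_top ≈ 6.40 m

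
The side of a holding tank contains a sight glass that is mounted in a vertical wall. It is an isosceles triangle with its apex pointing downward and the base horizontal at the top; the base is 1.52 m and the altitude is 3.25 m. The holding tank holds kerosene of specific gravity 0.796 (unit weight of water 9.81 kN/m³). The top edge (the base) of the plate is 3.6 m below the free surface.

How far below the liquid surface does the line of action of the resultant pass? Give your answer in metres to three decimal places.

h_p = 4.809 m

γ = 0.796 × 9.81 = 7.80876 kN/m³.
With the apex down, the centroid sits h/3 = 3.25/3 = 1.08333 m below the base (the top edge), so the centroid depth is h_c = 3.6 + 1.08333 = 4.68333 m.
A = ½ × 1.52 × 3.25 = 2.47 m².
Resultant F = γ·h_c·A = 7.80876 × 4.68333 × 2.47 = 90.3304 kN.
I_c = b·h³/36 = 1.52 × 3.25³/36 = 1.44941 m⁴.
Centre of pressure: y_p = y_c + I_c/(y_c·A) = 4.68333 + 1.44941/(4.68333 × 2.47) = 4.68333 + 0.125297 = 4.80863 m along the plane.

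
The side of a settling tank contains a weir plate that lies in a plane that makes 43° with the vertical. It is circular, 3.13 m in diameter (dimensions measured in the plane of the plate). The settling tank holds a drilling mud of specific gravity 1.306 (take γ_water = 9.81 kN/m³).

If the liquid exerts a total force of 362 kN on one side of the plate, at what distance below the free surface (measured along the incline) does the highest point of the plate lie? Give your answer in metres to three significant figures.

y_top ≈ 3.46 m

γ = 1.306 × 9.81 = 12.81186 kN/m³.
A = π(1.565)² = 7.69447 m².
From F = γ·h_c·A, the centroid depth is h_c = 362/(12.81186 × 7.69447) = 3.67213 m.
The plate makes 43° with the vertical, i.e. θ = 90° − 43° = 47° to the horizontal. Measuring y along the incline from the free-surface line, vertical depth h = y·sinθ with sinθ = 0.731354.
Along the incline, y_c = h_c/sinθ = 3.67213/0.731354 = 5.021 m.
The centroid is at the centre, 1.565 m below the top of the plate, so the highest point sits at y_top = 5.021 − 1.565 = 3.456 m along the incline.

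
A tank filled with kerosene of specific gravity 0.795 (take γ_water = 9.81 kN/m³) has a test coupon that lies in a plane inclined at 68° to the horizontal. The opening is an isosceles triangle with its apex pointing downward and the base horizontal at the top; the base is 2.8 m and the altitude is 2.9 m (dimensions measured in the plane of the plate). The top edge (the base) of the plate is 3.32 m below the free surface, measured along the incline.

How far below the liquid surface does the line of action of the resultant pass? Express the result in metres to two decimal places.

γ = 0.795 × 9.81 = 7.79895 kN/m³.
Let θ = 68° be the plate's angle to the horizontal; measure y along the incline from where the plane meets the free surface. Vertical depth h = y·sinθ with sinθ = 0.927184.
With the apex down, the centroid sits h/3 = 2.9/3 = 0.966667 m below the base (the top edge), so y_c = 3.32 + 0.966667 = 4.28667 m and h_c = 4.28667 × 0.927184 = 3.97453 m.
A = ½ × 2.8 × 2.9 = 4.06 m².
Resultant F = γ·h_c·A = 7.79895 × 3.97453 × 4.06 = 125.848 kN.
I_c = b·h³/36 = 2.8 × 2.9³/36 = 1.89692 m⁴.
Centre of pressure: y_p = y_c + I_c/(y_c·A) = 4.28667 + 1.89692/(4.28667 × 4.06) = 4.28667 + 0.108994 = 4.39566 m along the plane.
Vertically, h_p = y_p·sinθ = 4.39566 × 0.927184 = 4.07559 m.

h_p = 4.08 m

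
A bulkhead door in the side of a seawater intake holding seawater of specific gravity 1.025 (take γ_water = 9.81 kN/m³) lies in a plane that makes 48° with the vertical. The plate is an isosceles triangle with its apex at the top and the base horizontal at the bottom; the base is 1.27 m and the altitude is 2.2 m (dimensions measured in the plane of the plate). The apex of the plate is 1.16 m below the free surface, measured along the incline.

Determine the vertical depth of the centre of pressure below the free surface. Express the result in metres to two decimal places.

γ = 1.025 × 9.81 = 10.05525 kN/m³.
The plate makes 48° with the vertical, i.e. θ = 90° − 48° = 42° to the horizontal. Measuring y along the incline from the free-surface line, vertical depth h = y·sinθ with sinθ = 0.669131.
With the apex up, the centroid sits 2h/3 = 2 × 2.2/3 = 1.46667 m below the apex, so y_c = 1.16 + 1.46667 = 2.62667 m and h_c = 2.62667 × 0.669131 = 1.75759 m.
A = ½ × 1.27 × 2.2 = 1.397 m².
Resultant F = γ·h_c·A = 10.05525 × 1.75759 × 1.397 = 24.6892 kN.
I_c = b·h³/36 = 1.27 × 2.2³/36 = 0.375638 m⁴.
Centre of pressure: y_p = y_c + I_c/(y_c·A) = 2.62667 + 0.375638/(2.62667 × 1.397) = 2.62667 + 0.102369 = 2.72904 m along the plane.
Vertically, h_p = y_p·sinθ = 2.72904 × 0.669131 = 1.82609 m.

h_p = 1.83 m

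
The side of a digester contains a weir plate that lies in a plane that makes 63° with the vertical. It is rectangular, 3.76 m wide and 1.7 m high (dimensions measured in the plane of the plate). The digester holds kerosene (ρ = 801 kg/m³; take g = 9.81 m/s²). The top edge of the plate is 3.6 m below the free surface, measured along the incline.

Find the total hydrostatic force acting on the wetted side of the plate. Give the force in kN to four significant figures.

F ≈ 101.5 kN

γ = ρg = 801 × 9.81 / 1000 = 7.85781 kN/m³.
The plate makes 63° with the vertical, i.e. θ = 90° − 63° = 27° to the horizontal. Measuring y along the incline from the free-surface line, vertical depth h = y·sinθ with sinθ = 0.453990.
The centroid lies 1.7/2 = 0.85 m below the top edge, so y_c = 3.6 + 0.85 = 4.45 m and h_c = 4.45 × 0.453990 = 2.02026 m.
A = 3.76 × 1.7 = 6.392 m².
Resultant F = γ·h_c·A = 7.85781 × 2.02026 × 6.392 = 101.472 kN.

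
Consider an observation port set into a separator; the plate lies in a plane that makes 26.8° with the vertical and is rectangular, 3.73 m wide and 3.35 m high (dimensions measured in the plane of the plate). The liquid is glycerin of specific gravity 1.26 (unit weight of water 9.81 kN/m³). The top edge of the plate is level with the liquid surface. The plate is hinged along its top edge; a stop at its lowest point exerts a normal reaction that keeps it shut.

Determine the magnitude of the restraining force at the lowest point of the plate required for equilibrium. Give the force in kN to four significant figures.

γ = 1.26 × 9.81 = 12.3606 kN/m³.
The plate makes 26.8° with the vertical, i.e. θ = 90° − 26.8° = 63.2° to the horizontal. Measuring y along the incline from the free-surface line, vertical depth h = y·sinθ with sinθ = 0.892586.
The centroid lies 3.35/2 = 1.675 m below the top edge, so y_c = 1.675 m and h_c = 1.675 × 0.892586 = 1.49508 m.
A = 3.73 × 3.35 = 12.4955 m².
Resultant F = γ·h_c·A = 12.3606 × 1.49508 × 12.4955 = 230.918 kN.
I_c = b·h³/12 = 3.73 × 3.35³/12 = 11.6859 m⁴.
Centre of pressure: y_p = y_c + I_c/(y_c·A) = 1.675 + 11.6859/(1.675 × 12.4955) = 1.675 + 0.558334 = 2.23333 m along the plane.
The resultant acts 1.675 + 0.558334 = 2.23333 m (along the plate) below the hinge at the top edge, so the moment about the hinge is M = F × 2.23333 = 230.918 × 2.23333 = 515.716 kN·m.
A normal force at the bottom, 3.35 m from the hinge, must supply this moment: P = 515.716/3.35 = 153.945 kN.

P ≈ 153.9 kN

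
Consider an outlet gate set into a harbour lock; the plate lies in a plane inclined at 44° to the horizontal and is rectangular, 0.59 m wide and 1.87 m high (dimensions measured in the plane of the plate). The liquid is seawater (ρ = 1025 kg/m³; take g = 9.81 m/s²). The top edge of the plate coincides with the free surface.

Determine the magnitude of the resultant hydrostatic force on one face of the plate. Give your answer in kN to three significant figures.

F ≈ 7.21 kN

γ = ρg = 1025 × 9.81 / 1000 = 10.05525 kN/m³.
Let θ = 44° be the plate's angle to the horizontal; measure y along the incline from where the plane meets the free surface. Vertical depth h = y·sinθ with sinθ = 0.694658.
The centroid lies 1.87/2 = 0.935 m below the top edge, so y_c = 0.935 m and h_c = 0.935 × 0.694658 = 0.649505 m.
A = 0.59 × 1.87 = 1.1033 m².
Resultant F = γ·h_c·A = 10.05525 × 0.649505 × 1.1033 = 7.20558 kN.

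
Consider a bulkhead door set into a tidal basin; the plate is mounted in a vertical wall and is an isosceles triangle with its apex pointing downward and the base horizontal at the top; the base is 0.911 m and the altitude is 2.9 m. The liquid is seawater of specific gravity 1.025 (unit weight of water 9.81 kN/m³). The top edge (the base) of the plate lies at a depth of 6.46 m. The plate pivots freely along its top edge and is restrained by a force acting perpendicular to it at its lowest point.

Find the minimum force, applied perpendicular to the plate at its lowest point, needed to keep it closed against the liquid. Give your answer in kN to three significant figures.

P ≈ 35.0 kN

γ = 1.025 × 9.81 = 10.05525 kN/m³.
With the apex down, the centroid sits h/3 = 2.9/3 = 0.966667 m below the base (the top edge), so the centroid depth is h_c = 6.46 + 0.966667 = 7.42667 m.
A = ½ × 0.911 × 2.9 = 1.32095 m².
Resultant F = γ·h_c·A = 10.05525 × 7.42667 × 1.32095 = 98.6446 kN.
I_c = b·h³/36 = 0.911 × 2.9³/36 = 0.617177 m⁴.
Centre of pressure: y_p = y_c + I_c/(y_c·A) = 7.42667 + 0.617177/(7.42667 × 1.32095) = 7.42667 + 0.0629114 = 7.48958 m along the plane.
The resultant acts 0.966667 + 0.0629114 = 1.02958 m (along the plate) below the hinge at the top edge, so the moment about the hinge is M = F × 1.02958 = 98.6446 × 1.02958 = 101.563 kN·m.
A normal force at the bottom, 2.9 m from the hinge, must supply this moment: P = 101.563/2.9 = 35.0217 kN.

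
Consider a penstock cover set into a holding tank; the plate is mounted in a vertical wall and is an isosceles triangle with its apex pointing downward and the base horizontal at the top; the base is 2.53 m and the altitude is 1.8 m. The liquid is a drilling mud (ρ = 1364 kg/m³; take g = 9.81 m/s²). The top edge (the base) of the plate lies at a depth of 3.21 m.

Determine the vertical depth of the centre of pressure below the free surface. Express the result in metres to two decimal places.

γ = ρg = 1364 × 9.81 / 1000 = 13.38084 kN/m³.
With the apex down, the centroid sits h/3 = 1.8/3 = 0.6 m below the base (the top edge), so the centroid depth is h_c = 3.21 + 0.6 = 3.81 m.
A = ½ × 2.53 × 1.8 = 2.277 m².
Resultant F = γ·h_c·A = 13.38084 × 3.81 × 2.277 = 116.084 kN.
I_c = b·h³/36 = 2.53 × 1.8³/36 = 0.40986 m⁴.
Centre of pressure: y_p = y_c + I_c/(y_c·A) = 3.81 + 0.40986/(3.81 × 2.277) = 3.81 + 0.0472441 = 3.85724 m along the plane.

h_p = 3.86 m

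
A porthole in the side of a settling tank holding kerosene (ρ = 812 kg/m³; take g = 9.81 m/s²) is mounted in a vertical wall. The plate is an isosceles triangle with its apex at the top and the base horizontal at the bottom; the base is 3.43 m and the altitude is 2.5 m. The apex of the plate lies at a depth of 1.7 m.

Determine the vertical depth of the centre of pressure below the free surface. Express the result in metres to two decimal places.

h_p = 3.47 m

γ = ρg = 812 × 9.81 / 1000 = 7.96572 kN/m³.
With the apex up, the centroid sits 2h/3 = 2 × 2.5/3 = 1.66667 m below the apex, so the centroid depth is h_c = 1.7 + 1.66667 = 3.36667 m.
A = ½ × 3.43 × 2.5 = 4.2875 m².
Resultant F = γ·h_c·A = 7.96572 × 3.36667 × 4.2875 = 114.982 kN.
I_c = b·h³/36 = 3.43 × 2.5³/36 = 1.48872 m⁴.
Centre of pressure: y_p = y_c + I_c/(y_c·A) = 3.36667 + 1.48872/(3.36667 × 4.2875) = 3.36667 + 0.103136 = 3.46981 m along the plane.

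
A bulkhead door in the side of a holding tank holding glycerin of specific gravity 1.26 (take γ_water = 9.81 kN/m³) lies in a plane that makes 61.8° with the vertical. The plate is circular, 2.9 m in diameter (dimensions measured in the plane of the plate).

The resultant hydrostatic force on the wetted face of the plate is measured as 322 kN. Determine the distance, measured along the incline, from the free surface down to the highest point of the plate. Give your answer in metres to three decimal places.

y_top ≈ 6.896 m

γ = 1.26 × 9.81 = 12.3606 kN/m³.
A = π(1.45)² = 6.6052 m².
From F = γ·h_c·A, the centroid depth is h_c = 322/(12.3606 × 6.6052) = 3.94394 m.
The plate makes 61.8° with the vertical, i.e. θ = 90° − 61.8° = 28.2° to the horizontal. Measuring y along the incline from the free-surface line, vertical depth h = y·sinθ with sinθ = 0.472551.
Along the incline, y_c = h_c/sinθ = 3.94394/0.472551 = 8.34606 m.
The centroid is at the centre, 1.45 m below the top of the plate, so the highest point sits at y_top = 8.34606 − 1.45 = 6.89606 m along the incline.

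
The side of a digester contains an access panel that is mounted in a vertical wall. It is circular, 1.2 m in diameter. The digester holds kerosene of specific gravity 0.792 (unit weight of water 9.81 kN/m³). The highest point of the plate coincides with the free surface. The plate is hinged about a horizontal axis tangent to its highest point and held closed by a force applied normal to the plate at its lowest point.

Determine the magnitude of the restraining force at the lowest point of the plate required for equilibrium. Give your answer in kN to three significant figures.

γ = 0.792 × 9.81 = 7.76952 kN/m³.
The centroid is at the centre, 0.6 m below the top of the plate, so the centroid depth is h_c = 0.6 m.
A = π(0.6)² = 1.13097 m².
Resultant F = γ·h_c·A = 7.76952 × 0.6 × 1.13097 = 5.27226 kN.
I_c = πr⁴/4 = π × 0.6⁴/4 = 0.101788 m⁴.
Centre of pressure: y_p = y_c + I_c/(y_c·A) = 0.6 + 0.101788/(0.6 × 1.13097) = 0.6 + 0.150001 = 0.750001 m along the plane.
The resultant acts 0.6 + 0.150001 = 0.750001 m (along the plate) below the hinge at the top edge, so the moment about the hinge is M = F × 0.750001 = 5.27226 × 0.750001 = 3.9542 kN·m.
A normal force at the bottom, 1.2 m from the hinge, must supply this moment: P = 3.9542/1.2 = 3.29517 kN.

P ≈ 3.30 kN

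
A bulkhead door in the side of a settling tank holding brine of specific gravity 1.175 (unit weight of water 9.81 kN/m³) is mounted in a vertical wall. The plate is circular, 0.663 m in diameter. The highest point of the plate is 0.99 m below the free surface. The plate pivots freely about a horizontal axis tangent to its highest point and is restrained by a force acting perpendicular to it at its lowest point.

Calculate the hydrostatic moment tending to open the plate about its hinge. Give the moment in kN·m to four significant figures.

M ≈ 1.853 kN·m

γ = 1.175 × 9.81 = 11.52675 kN/m³.
The centroid is at the centre, 0.3315 m below the top of the plate, so the centroid depth is h_c = 0.99 + 0.3315 = 1.3215 m.
A = π(0.3315)² = 0.345237 m².
Resultant F = γ·h_c·A = 11.52675 × 1.3215 × 0.345237 = 5.25886 kN.
I_c = πr⁴/4 = π × 0.3315⁴/4 = 0.00948471 m⁴.
Centre of pressure: y_p = y_c + I_c/(y_c·A) = 1.3215 + 0.00948471/(1.3215 × 0.345237) = 1.3215 + 0.0207893 = 1.34229 m along the plane.
The resultant acts 0.3315 + 0.0207893 = 0.352289 m (along the plate) below the hinge at the top edge, so the moment about the hinge is M = F × 0.352289 = 5.25886 × 0.352289 = 1.85264 kN·m.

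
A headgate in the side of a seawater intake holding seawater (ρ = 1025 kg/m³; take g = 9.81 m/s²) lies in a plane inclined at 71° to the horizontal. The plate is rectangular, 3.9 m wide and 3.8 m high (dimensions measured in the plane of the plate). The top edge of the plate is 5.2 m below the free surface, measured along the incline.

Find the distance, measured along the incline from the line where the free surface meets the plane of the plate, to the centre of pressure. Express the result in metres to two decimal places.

y_p = 7.27 m

γ = ρg = 1025 × 9.81 / 1000 = 10.05525 kN/m³.
Let θ = 71° be the plate's angle to the horizontal; measure y along the incline from where the plane meets the free surface. Vertical depth h = y·sinθ with sinθ = 0.945519.
The centroid lies 3.8/2 = 1.9 m below the top edge, so y_c = 5.2 + 1.9 = 7.1 m and h_c = 7.1 × 0.945519 = 6.71318 m.
A = 3.9 × 3.8 = 14.82 m².
Resultant F = γ·h_c·A = 10.05525 × 6.71318 × 14.82 = 1000.39 kN.
I_c = b·h³/12 = 3.9 × 3.8³/12 = 17.8334 m⁴.
Centre of pressure: y_p = y_c + I_c/(y_c·A) = 7.1 + 17.8334/(7.1 × 14.82) = 7.1 + 0.169484 = 7.26948 m along the plane.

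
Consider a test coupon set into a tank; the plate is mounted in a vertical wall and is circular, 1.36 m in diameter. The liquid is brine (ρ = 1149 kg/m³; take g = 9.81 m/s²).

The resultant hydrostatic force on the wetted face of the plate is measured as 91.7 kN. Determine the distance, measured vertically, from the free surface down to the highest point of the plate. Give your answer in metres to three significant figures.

d_top ≈ 4.92 m

γ = ρg = 1149 × 9.81 / 1000 = 11.27169 kN/m³.
A = π(0.68)² = 1.45267 m².
From F = γ·h_c·A, the centroid depth is h_c = 91.7/(11.27169 × 1.45267) = 5.60033 m.
The centroid is at the centre, 0.68 m below the top of the plate, so the highest point sits at h_top = 5.60033 − 0.68 = 4.92033 m below the surface.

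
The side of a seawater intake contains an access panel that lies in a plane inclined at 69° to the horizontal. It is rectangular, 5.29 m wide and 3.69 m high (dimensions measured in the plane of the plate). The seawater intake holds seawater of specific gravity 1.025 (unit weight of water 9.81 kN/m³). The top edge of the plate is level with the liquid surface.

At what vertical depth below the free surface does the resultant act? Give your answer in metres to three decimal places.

γ = 1.025 × 9.81 = 10.05525 kN/m³.
Let θ = 69° be the plate's angle to the horizontal; measure y along the incline from where the plane meets the free surface. Vertical depth h = y·sinθ with sinθ = 0.933580.
The centroid lies 3.69/2 = 1.845 m below the top edge, so y_c = 1.845 m and h_c = 1.845 × 0.933580 = 1.72246 m.
A = 5.29 × 3.69 = 19.5201 m².
Resultant F = γ·h_c·A = 10.05525 × 1.72246 × 19.5201 = 338.084 kN.
I_c = b·h³/12 = 5.29 × 3.69³/12 = 22.149 m⁴.
Centre of pressure: y_p = y_c + I_c/(y_c·A) = 1.845 + 22.149/(1.845 × 19.5201) = 1.845 + 0.615001 = 2.46 m along the plane.
Vertically, h_p = y_p·sinθ = 2.46 × 0.933580 = 2.29661 m.

h_p = 2.297 m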